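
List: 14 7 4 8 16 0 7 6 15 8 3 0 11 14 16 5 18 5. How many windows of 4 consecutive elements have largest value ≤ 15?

(14, 7, 4, 8) → max 14  ≤ 15 ✓
(7, 4, 8, 16) → max 16
(4, 8, 16, 0) → max 16
(8, 16, 0, 7) → max 16
(16, 0, 7, 6) → max 16
(0, 7, 6, 15) → max 15  ≤ 15 ✓
(7, 6, 15, 8) → max 15  ≤ 15 ✓
(6, 15, 8, 3) → max 15  ≤ 15 ✓
(15, 8, 3, 0) → max 15  ≤ 15 ✓
(8, 3, 0, 11) → max 11  ≤ 15 ✓
(3, 0, 11, 14) → max 14  ≤ 15 ✓
(0, 11, 14, 16) → max 16
(11, 14, 16, 5) → max 16
(14, 16, 5, 18) → max 18
(16, 5, 18, 5) → max 18
7 windows satisfy the condition.

7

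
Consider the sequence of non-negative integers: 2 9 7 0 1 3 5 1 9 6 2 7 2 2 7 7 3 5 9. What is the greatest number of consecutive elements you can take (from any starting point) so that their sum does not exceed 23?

Extend to the right; shrink from the left whenever the sum exceeds 23:
add 2: [2] sum 2, len 1
add 9: [2, 9] sum 11, len 2
add 7: [2, 9, 7] sum 18, len 3
add 0: [2, 9, 7, 0] sum 18, len 4
add 1: [2, 9, 7, 0, 1] sum 19, len 5
add 3: [2, 9, 7, 0, 1, 3] sum 22, len 6
add 5: [7, 0, 1, 3, 5] sum 16, len 5
add 1: [7, 0, 1, 3, 5, 1] sum 17, len 6
add 9: [0, 1, 3, 5, 1, 9] sum 19, len 6
add 6: [5, 1, 9, 6] sum 21, len 4
add 2: [5, 1, 9, 6, 2] sum 23, len 5
add 7: [6, 2, 7] sum 15, len 3
add 2: [6, 2, 7, 2] sum 17, len 4
add 2: [6, 2, 7, 2, 2] sum 19, len 5
add 7: [2, 7, 2, 2, 7] sum 20, len 5
add 7: [2, 2, 7, 7] sum 18, len 4
add 3: [2, 2, 7, 7, 3] sum 21, len 5
add 5: [7, 7, 3, 5] sum 22, len 4
add 9: [3, 5, 9] sum 17, len 3
Longest length seen: 6.

6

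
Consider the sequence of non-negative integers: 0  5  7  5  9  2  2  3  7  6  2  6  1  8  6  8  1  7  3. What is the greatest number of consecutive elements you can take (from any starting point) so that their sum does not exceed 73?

→ 0: sum 0, len 1
→ 5: sum 5, len 2
→ 7: sum 12, len 3
→ 5: sum 17, len 4
→ 9: sum 26, len 5
→ 2: sum 28, len 6
→ 2: sum 30, len 7
→ 3: sum 33, len 8
→ 7: sum 40, len 9
→ 6: sum 46, len 10
→ 2: sum 48, len 11
→ 6: sum 54, len 12
→ 1: sum 55, len 13
→ 8: sum 63, len 14
→ 6: sum 69, len 15
→ 8 (dropped 0, 5): sum 72, len 14
→ 1: sum 73, len 15
→ 7 (dropped 7): sum 73, len 15
→ 3 (dropped 5): sum 71, len 15
Longest length seen: 15.

15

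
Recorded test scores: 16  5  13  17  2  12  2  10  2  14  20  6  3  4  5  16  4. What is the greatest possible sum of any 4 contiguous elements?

51

(16, 5, 13, 17) → sum 51
(5, 13, 17, 2) → sum 37
(13, 17, 2, 12) → sum 44
(17, 2, 12, 2) → sum 33
(2, 12, 2, 10) → sum 26
(12, 2, 10, 2) → sum 26
(2, 10, 2, 14) → sum 28
(10, 2, 14, 20) → sum 46
(2, 14, 20, 6) → sum 42
(14, 20, 6, 3) → sum 43
(20, 6, 3, 4) → sum 33
(6, 3, 4, 5) → sum 18
(3, 4, 5, 16) → sum 28
(4, 5, 16, 4) → sum 29
Greatest of these is 51.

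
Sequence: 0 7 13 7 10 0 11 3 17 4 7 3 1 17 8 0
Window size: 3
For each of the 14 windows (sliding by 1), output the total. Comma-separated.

[0, 7, 13] → sum 20
[7, 13, 7] → sum 27
[13, 7, 10] → sum 30
[7, 10, 0] → sum 17
[10, 0, 11] → sum 21
[0, 11, 3] → sum 14
[11, 3, 17] → sum 31
[3, 17, 4] → sum 24
[17, 4, 7] → sum 28
[4, 7, 3] → sum 14
[7, 3, 1] → sum 11
[3, 1, 17] → sum 21
[1, 17, 8] → sum 26
[17, 8, 0] → sum 25

20, 27, 30, 17, 21, 14, 31, 24, 28, 14, 11, 21, 26, 25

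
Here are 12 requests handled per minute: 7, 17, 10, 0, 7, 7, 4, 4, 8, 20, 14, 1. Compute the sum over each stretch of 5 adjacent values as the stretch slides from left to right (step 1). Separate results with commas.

41, 41, 28, 22, 30, 43, 50, 47

[7, 17, 10, 0, 7] → sum 41
[17, 10, 0, 7, 7] → sum 41
[10, 0, 7, 7, 4] → sum 28
[0, 7, 7, 4, 4] → sum 22
[7, 7, 4, 4, 8] → sum 30
[7, 4, 4, 8, 20] → sum 43
[4, 4, 8, 20, 14] → sum 50
[4, 8, 20, 14, 1] → sum 47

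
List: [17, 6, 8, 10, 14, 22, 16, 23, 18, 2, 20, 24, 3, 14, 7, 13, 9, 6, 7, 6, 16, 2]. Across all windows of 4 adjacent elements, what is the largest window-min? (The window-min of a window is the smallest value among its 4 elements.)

16

17 6 8 10 → min 6
6 8 10 14 → min 6
8 10 14 22 → min 8
10 14 22 16 → min 10
14 22 16 23 → min 14
22 16 23 18 → min 16
16 23 18 2 → min 2
23 18 2 20 → min 2
18 2 20 24 → min 2
2 20 24 3 → min 2
20 24 3 14 → min 3
24 3 14 7 → min 3
3 14 7 13 → min 3
14 7 13 9 → min 7
7 13 9 6 → min 6
13 9 6 7 → min 6
9 6 7 6 → min 6
6 7 6 16 → min 6
7 6 16 2 → min 2
Largest of these is 16.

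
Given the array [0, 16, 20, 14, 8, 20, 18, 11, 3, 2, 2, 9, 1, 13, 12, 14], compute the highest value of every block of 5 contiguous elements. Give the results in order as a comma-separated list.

Sliding a size-5 window across the 16 values:
(0, 16, 20, 14, 8) → max 20
(16, 20, 14, 8, 20) → max 20
(20, 14, 8, 20, 18) → max 20
(14, 8, 20, 18, 11) → max 20
(8, 20, 18, 11, 3) → max 20
(20, 18, 11, 3, 2) → max 20
(18, 11, 3, 2, 2) → max 18
(11, 3, 2, 2, 9) → max 11
(3, 2, 2, 9, 1) → max 9
(2, 2, 9, 1, 13) → max 13
(2, 9, 1, 13, 12) → max 13
(9, 1, 13, 12, 14) → max 14

20, 20, 20, 20, 20, 20, 18, 11, 9, 13, 13, 14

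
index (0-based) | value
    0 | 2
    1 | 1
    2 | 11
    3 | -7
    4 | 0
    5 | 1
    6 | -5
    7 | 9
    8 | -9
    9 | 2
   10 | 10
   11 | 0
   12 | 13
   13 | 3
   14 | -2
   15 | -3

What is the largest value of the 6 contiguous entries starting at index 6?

10

Elements at indices 6..11: -5, 9, -9, 2, 10, 0
max(-5, 9, -9, 2, 10, 0) = 10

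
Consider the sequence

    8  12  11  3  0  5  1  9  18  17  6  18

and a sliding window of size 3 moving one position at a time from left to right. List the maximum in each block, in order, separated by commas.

12, 12, 11, 5, 5, 9, 18, 18, 18, 18

Sliding a size-3 window across the 12 values:
[8, 12, 11] → max 12
[12, 11, 3] → max 12
[11, 3, 0] → max 11
[3, 0, 5] → max 5
[0, 5, 1] → max 5
[5, 1, 9] → max 9
[1, 9, 18] → max 18
[9, 18, 17] → max 18
[18, 17, 6] → max 18
[17, 6, 18] → max 18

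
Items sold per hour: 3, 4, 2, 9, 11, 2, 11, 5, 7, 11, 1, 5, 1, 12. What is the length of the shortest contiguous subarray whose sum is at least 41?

6

add 3: running sum 3 < 41
add 4: running sum 7 < 41
add 2: running sum 9 < 41
add 9: running sum 18 < 41
add 11: running sum 29 < 41
add 2: running sum 31 < 41
add 11: shortest ending here [3, 4, 2, 9, 11, 2, 11] sum 42, len 7
add 5: shortest ending here [4, 2, 9, 11, 2, 11, 5] sum 44, len 7
add 7: shortest ending here [9, 11, 2, 11, 5, 7] sum 45, len 6
add 11: shortest ending here [11, 2, 11, 5, 7, 11] sum 47, len 6
add 1: shortest ending here [11, 2, 11, 5, 7, 11, 1] sum 48, len 7
add 5: shortest ending here [2, 11, 5, 7, 11, 1, 5] sum 42, len 7
add 1: shortest ending here [11, 5, 7, 11, 1, 5, 1] sum 41, len 7
add 12: shortest ending here [5, 7, 11, 1, 5, 1, 12] sum 42, len 7
Shortest qualifying length: 6.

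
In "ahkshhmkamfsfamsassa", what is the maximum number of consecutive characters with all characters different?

5

[a] len 1
[a, h] len 2
[a, h, k] len 3
[a, h, k, s] len 4
[k, s, h] len 3
[h] len 1
[h, m] len 2
[h, m, k] len 3
[h, m, k, a] len 4
[k, a, m] len 3
[k, a, m, f] len 4
[k, a, m, f, s] len 5
[s, f] len 2
[s, f, a] len 3
[s, f, a, m] len 4
[f, a, m, s] len 4
[m, s, a] len 3
[a, s] len 2
[s] len 1
[s, a] len 2
Longest all-distinct length: 5.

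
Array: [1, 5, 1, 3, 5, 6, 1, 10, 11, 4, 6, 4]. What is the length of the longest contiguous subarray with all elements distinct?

7

add 1: [1] len 1
add 5: [1, 5] len 2
add 1 (repeat 1, move left end past it): [5, 1] len 2
add 3: [5, 1, 3] len 3
add 5 (repeat 5, move left end past it): [1, 3, 5] len 3
add 6: [1, 3, 5, 6] len 4
add 1 (repeat 1, move left end past it): [3, 5, 6, 1] len 4
add 10: [3, 5, 6, 1, 10] len 5
add 11: [3, 5, 6, 1, 10, 11] len 6
add 4: [3, 5, 6, 1, 10, 11, 4] len 7
add 6 (repeat 6, move left end past it): [1, 10, 11, 4, 6] len 5
add 4 (repeat 4, move left end past it): [6, 4] len 2
Longest all-distinct length: 7.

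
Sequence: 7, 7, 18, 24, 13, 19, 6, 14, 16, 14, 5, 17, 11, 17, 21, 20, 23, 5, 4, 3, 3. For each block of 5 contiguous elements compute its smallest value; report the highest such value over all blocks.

7 7 18 24 13 → min 7
7 18 24 13 19 → min 7
18 24 13 19 6 → min 6
24 13 19 6 14 → min 6
13 19 6 14 16 → min 6
19 6 14 16 14 → min 6
6 14 16 14 5 → min 5
14 16 14 5 17 → min 5
16 14 5 17 11 → min 5
14 5 17 11 17 → min 5
5 17 11 17 21 → min 5
17 11 17 21 20 → min 11
11 17 21 20 23 → min 11
17 21 20 23 5 → min 5
21 20 23 5 4 → min 4
20 23 5 4 3 → min 3
23 5 4 3 3 → min 3
Highest of these is 11.

11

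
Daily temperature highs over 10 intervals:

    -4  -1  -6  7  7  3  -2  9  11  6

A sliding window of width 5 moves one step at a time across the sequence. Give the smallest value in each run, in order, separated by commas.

-6, -6, -6, -2, -2, -2

-4 -1 -6 7 7 → min -6
-1 -6 7 7 3 → min -6
-6 7 7 3 -2 → min -6
7 7 3 -2 9 → min -2
7 3 -2 9 11 → min -2
3 -2 9 11 6 → min -2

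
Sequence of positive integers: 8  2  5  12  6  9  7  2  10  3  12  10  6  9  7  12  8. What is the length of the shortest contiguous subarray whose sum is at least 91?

12

Extend right; whenever the sum reaches 91, record the length and shrink from the left:
add 8: running sum 8 < 91
add 2: running sum 10 < 91
add 5: running sum 15 < 91
add 12: running sum 27 < 91
add 6: running sum 33 < 91
add 9: running sum 42 < 91
add 7: running sum 49 < 91
add 2: running sum 51 < 91
add 10: running sum 61 < 91
add 3: running sum 64 < 91
add 12: running sum 76 < 91
add 10: running sum 86 < 91
end 12: [8, 2, 5, 12, 6, 9, 7, 2, 10, 3, 12, 10, 6] sum 92, len 13
end 13: [5, 12, 6, 9, 7, 2, 10, 3, 12, 10, 6, 9] sum 91, len 12
end 14: [12, 6, 9, 7, 2, 10, 3, 12, 10, 6, 9, 7] sum 93, len 12
end 15: [6, 9, 7, 2, 10, 3, 12, 10, 6, 9, 7, 12] sum 93, len 12
end 16: [9, 7, 2, 10, 3, 12, 10, 6, 9, 7, 12, 8] sum 95, len 12
Shortest qualifying length: 12.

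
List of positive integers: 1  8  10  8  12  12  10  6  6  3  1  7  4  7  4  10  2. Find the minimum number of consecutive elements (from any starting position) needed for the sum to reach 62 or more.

7

Extend right; whenever the sum reaches 62, record the length and shrink from the left:
add 1: running sum 1 < 62
add 8: running sum 9 < 62
add 10: running sum 19 < 62
add 8: running sum 27 < 62
add 12: running sum 39 < 62
add 12: running sum 51 < 62
add 10: running sum 61 < 62
add 6: shortest ending here [8, 10, 8, 12, 12, 10, 6] sum 66, len 7
add 6: shortest ending here [10, 8, 12, 12, 10, 6, 6] sum 64, len 7
add 3: shortest ending here [10, 8, 12, 12, 10, 6, 6, 3] sum 67, len 8
add 1: shortest ending here [10, 8, 12, 12, 10, 6, 6, 3, 1] sum 68, len 9
add 7: shortest ending here [8, 12, 12, 10, 6, 6, 3, 1, 7] sum 65, len 9
add 4: shortest ending here [8, 12, 12, 10, 6, 6, 3, 1, 7, 4] sum 69, len 10
add 7: shortest ending here [12, 12, 10, 6, 6, 3, 1, 7, 4, 7] sum 68, len 10
add 4: shortest ending here [12, 12, 10, 6, 6, 3, 1, 7, 4, 7, 4] sum 72, len 11
add 10: shortest ending here [12, 10, 6, 6, 3, 1, 7, 4, 7, 4, 10] sum 70, len 11
add 2: shortest ending here [12, 10, 6, 6, 3, 1, 7, 4, 7, 4, 10, 2] sum 72, len 12
Shortest qualifying length: 7.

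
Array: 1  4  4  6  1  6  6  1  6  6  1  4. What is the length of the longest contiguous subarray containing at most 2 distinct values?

8

Extend right; when distinct count exceeds 2, shrink from the left:
[1] 1 distinct, len 1
[1, 4] 2 distinct, len 2
[1, 4, 4] 2 distinct, len 3
[4, 4, 6] 2 distinct, len 3
[6, 1] 2 distinct, len 2
[6, 1, 6] 2 distinct, len 3
[6, 1, 6, 6] 2 distinct, len 4
[6, 1, 6, 6, 1] 2 distinct, len 5
[6, 1, 6, 6, 1, 6] 2 distinct, len 6
[6, 1, 6, 6, 1, 6, 6] 2 distinct, len 7
[6, 1, 6, 6, 1, 6, 6, 1] 2 distinct, len 8
[1, 4] 2 distinct, len 2
Longest length with ≤2 distinct: 8.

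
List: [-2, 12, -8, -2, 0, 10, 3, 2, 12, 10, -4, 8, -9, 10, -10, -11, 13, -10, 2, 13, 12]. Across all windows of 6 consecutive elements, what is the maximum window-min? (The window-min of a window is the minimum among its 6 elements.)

[-2, 12, -8, -2, 0, 10] → min -8
[12, -8, -2, 0, 10, 3] → min -8
[-8, -2, 0, 10, 3, 2] → min -8
[-2, 0, 10, 3, 2, 12] → min -2
[0, 10, 3, 2, 12, 10] → min 0
[10, 3, 2, 12, 10, -4] → min -4
[3, 2, 12, 10, -4, 8] → min -4
[2, 12, 10, -4, 8, -9] → min -9
[12, 10, -4, 8, -9, 10] → min -9
[10, -4, 8, -9, 10, -10] → min -10
[-4, 8, -9, 10, -10, -11] → min -11
[8, -9, 10, -10, -11, 13] → min -11
[-9, 10, -10, -11, 13, -10] → min -11
[10, -10, -11, 13, -10, 2] → min -11
[-10, -11, 13, -10, 2, 13] → min -11
[-11, 13, -10, 2, 13, 12] → min -11
Maximum of these is 0.

0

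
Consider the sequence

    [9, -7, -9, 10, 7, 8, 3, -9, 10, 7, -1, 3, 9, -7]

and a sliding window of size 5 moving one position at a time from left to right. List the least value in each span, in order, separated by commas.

9 -7 -9 10 7 → min -9
-7 -9 10 7 8 → min -9
-9 10 7 8 3 → min -9
10 7 8 3 -9 → min -9
7 8 3 -9 10 → min -9
8 3 -9 10 7 → min -9
3 -9 10 7 -1 → min -9
-9 10 7 -1 3 → min -9
10 7 -1 3 9 → min -1
7 -1 3 9 -7 → min -7

-9, -9, -9, -9, -9, -9, -9, -9, -1, -7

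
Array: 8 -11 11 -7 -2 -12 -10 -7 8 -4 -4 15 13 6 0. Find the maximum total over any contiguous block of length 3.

Each size-3 window and its sum:
(8, -11, 11) → sum 8
(-11, 11, -7) → sum -7
(11, -7, -2) → sum 2
(-7, -2, -12) → sum -21
(-2, -12, -10) → sum -24
(-12, -10, -7) → sum -29
(-10, -7, 8) → sum -9
(-7, 8, -4) → sum -3
(8, -4, -4) → sum 0
(-4, -4, 15) → sum 7
(-4, 15, 13) → sum 24
(15, 13, 6) → sum 34
(13, 6, 0) → sum 19
Maximum of these is 34.

34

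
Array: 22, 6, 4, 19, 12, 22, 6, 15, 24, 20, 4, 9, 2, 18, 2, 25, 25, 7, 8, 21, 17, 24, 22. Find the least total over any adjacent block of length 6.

(22, 6, 4, 19, 12, 22) → sum 85
(6, 4, 19, 12, 22, 6) → sum 69
(4, 19, 12, 22, 6, 15) → sum 78
(19, 12, 22, 6, 15, 24) → sum 98
(12, 22, 6, 15, 24, 20) → sum 99
(22, 6, 15, 24, 20, 4) → sum 91
(6, 15, 24, 20, 4, 9) → sum 78
(15, 24, 20, 4, 9, 2) → sum 74
(24, 20, 4, 9, 2, 18) → sum 77
(20, 4, 9, 2, 18, 2) → sum 55
(4, 9, 2, 18, 2, 25) → sum 60
(9, 2, 18, 2, 25, 25) → sum 81
(2, 18, 2, 25, 25, 7) → sum 79
(18, 2, 25, 25, 7, 8) → sum 85
(2, 25, 25, 7, 8, 21) → sum 88
(25, 25, 7, 8, 21, 17) → sum 103
(25, 7, 8, 21, 17, 24) → sum 102
(7, 8, 21, 17, 24, 22) → sum 99
Least of these is 55.

55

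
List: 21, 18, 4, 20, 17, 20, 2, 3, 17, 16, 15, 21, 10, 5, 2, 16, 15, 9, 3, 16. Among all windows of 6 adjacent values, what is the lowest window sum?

21 18 4 20 17 20 → sum 100
18 4 20 17 20 2 → sum 81
4 20 17 20 2 3 → sum 66
20 17 20 2 3 17 → sum 79
17 20 2 3 17 16 → sum 75
20 2 3 17 16 15 → sum 73
2 3 17 16 15 21 → sum 74
3 17 16 15 21 10 → sum 82
17 16 15 21 10 5 → sum 84
16 15 21 10 5 2 → sum 69
15 21 10 5 2 16 → sum 69
21 10 5 2 16 15 → sum 69
10 5 2 16 15 9 → sum 57
5 2 16 15 9 3 → sum 50
2 16 15 9 3 16 → sum 61
Lowest of these is 50.

50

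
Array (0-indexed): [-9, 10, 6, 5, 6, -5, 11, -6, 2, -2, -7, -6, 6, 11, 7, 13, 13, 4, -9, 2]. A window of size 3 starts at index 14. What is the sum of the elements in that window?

Elements at indices 14..16: 7, 13, 13
sum(7, 13, 13) = 33

33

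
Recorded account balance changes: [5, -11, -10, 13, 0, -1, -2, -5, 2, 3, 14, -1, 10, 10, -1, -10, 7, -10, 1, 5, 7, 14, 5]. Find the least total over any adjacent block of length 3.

(5, -11, -10) → sum -16
(-11, -10, 13) → sum -8
(-10, 13, 0) → sum 3
(13, 0, -1) → sum 12
(0, -1, -2) → sum -3
(-1, -2, -5) → sum -8
(-2, -5, 2) → sum -5
(-5, 2, 3) → sum 0
(2, 3, 14) → sum 19
(3, 14, -1) → sum 16
(14, -1, 10) → sum 23
(-1, 10, 10) → sum 19
(10, 10, -1) → sum 19
(10, -1, -10) → sum -1
(-1, -10, 7) → sum -4
(-10, 7, -10) → sum -13
(7, -10, 1) → sum -2
(-10, 1, 5) → sum -4
(1, 5, 7) → sum 13
(5, 7, 14) → sum 26
(7, 14, 5) → sum 26
Least of these is -16.

-16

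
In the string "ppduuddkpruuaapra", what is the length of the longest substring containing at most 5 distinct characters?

Extend right; when distinct count exceeds 5, shrink from the left:
[p] 1 distinct, len 1
[p, p] 1 distinct, len 2
[p, p, d] 2 distinct, len 3
[p, p, d, u] 3 distinct, len 4
[p, p, d, u, u] 3 distinct, len 5
[p, p, d, u, u, d] 3 distinct, len 6
[p, p, d, u, u, d, d] 3 distinct, len 7
[p, p, d, u, u, d, d, k] 4 distinct, len 8
[p, p, d, u, u, d, d, k, p] 4 distinct, len 9
[p, p, d, u, u, d, d, k, p, r] 5 distinct, len 10
[p, p, d, u, u, d, d, k, p, r, u] 5 distinct, len 11
[p, p, d, u, u, d, d, k, p, r, u, u] 5 distinct, len 12
[k, p, r, u, u, a] 5 distinct, len 6
[k, p, r, u, u, a, a] 5 distinct, len 7
[k, p, r, u, u, a, a, p] 5 distinct, len 8
[k, p, r, u, u, a, a, p, r] 5 distinct, len 9
[k, p, r, u, u, a, a, p, r, a] 5 distinct, len 10
Longest length with ≤5 distinct: 12.

12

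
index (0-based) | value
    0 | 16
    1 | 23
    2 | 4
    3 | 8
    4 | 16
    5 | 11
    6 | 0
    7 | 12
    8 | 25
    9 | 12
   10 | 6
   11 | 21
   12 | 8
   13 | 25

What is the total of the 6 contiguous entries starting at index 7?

84

Elements at indices 7..12: 12, 25, 12, 6, 21, 8
sum(12, 25, 12, 6, 21, 8) = 84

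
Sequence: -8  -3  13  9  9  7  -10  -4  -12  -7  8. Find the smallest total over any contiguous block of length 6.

Each size-6 window and its sum:
(-8, -3, 13, 9, 9, 7) → sum 27
(-3, 13, 9, 9, 7, -10) → sum 25
(13, 9, 9, 7, -10, -4) → sum 24
(9, 9, 7, -10, -4, -12) → sum -1
(9, 7, -10, -4, -12, -7) → sum -17
(7, -10, -4, -12, -7, 8) → sum -18
Smallest of these is -18.

-18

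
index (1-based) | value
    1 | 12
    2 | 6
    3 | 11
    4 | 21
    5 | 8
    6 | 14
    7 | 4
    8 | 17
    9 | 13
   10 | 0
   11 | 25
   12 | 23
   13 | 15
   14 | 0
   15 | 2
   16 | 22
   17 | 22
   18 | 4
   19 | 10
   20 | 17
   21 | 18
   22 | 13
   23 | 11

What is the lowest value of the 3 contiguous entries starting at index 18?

Elements at indices 18..20: 4, 10, 17
min(4, 10, 17) = 4

4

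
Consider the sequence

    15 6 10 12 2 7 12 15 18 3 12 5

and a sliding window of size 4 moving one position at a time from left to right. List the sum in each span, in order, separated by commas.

[15, 6, 10, 12] → sum 43
[6, 10, 12, 2] → sum 30
[10, 12, 2, 7] → sum 31
[12, 2, 7, 12] → sum 33
[2, 7, 12, 15] → sum 36
[7, 12, 15, 18] → sum 52
[12, 15, 18, 3] → sum 48
[15, 18, 3, 12] → sum 48
[18, 3, 12, 5] → sum 38

43, 30, 31, 33, 36, 52, 48, 48, 38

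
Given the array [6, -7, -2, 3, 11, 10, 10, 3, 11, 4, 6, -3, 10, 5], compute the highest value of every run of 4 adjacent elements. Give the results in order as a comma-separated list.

6, 11, 11, 11, 11, 11, 11, 11, 11, 10, 10

6 -7 -2 3 → max 6
-7 -2 3 11 → max 11
-2 3 11 10 → max 11
3 11 10 10 → max 11
11 10 10 3 → max 11
10 10 3 11 → max 11
10 3 11 4 → max 11
3 11 4 6 → max 11
11 4 6 -3 → max 11
4 6 -3 10 → max 10
6 -3 10 5 → max 10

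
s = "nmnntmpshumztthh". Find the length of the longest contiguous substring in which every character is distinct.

7

add n: [n] len 1
add m: [n, m] len 2
add n (repeat n, move left end past it): [m, n] len 2
add n (repeat n, move left end past it): [n] len 1
add t: [n, t] len 2
add m: [n, t, m] len 3
add p: [n, t, m, p] len 4
add s: [n, t, m, p, s] len 5
add h: [n, t, m, p, s, h] len 6
add u: [n, t, m, p, s, h, u] len 7
add m (repeat m, move left end past it): [p, s, h, u, m] len 5
add z: [p, s, h, u, m, z] len 6
add t: [p, s, h, u, m, z, t] len 7
add t (repeat t, move left end past it): [t] len 1
add h: [t, h] len 2
add h (repeat h, move left end past it): [h] len 1
Longest all-distinct length: 7.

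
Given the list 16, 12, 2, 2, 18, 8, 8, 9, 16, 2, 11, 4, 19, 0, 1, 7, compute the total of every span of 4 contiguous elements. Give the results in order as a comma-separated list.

(16, 12, 2, 2) → sum 32
(12, 2, 2, 18) → sum 34
(2, 2, 18, 8) → sum 30
(2, 18, 8, 8) → sum 36
(18, 8, 8, 9) → sum 43
(8, 8, 9, 16) → sum 41
(8, 9, 16, 2) → sum 35
(9, 16, 2, 11) → sum 38
(16, 2, 11, 4) → sum 33
(2, 11, 4, 19) → sum 36
(11, 4, 19, 0) → sum 34
(4, 19, 0, 1) → sum 24
(19, 0, 1, 7) → sum 27

32, 34, 30, 36, 43, 41, 35, 38, 33, 36, 34, 24, 27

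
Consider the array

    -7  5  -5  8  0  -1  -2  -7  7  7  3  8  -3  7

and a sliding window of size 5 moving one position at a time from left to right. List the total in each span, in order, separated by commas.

Sliding a size-5 window across the 14 values:
-7 5 -5 8 0 → sum 1
5 -5 8 0 -1 → sum 7
-5 8 0 -1 -2 → sum 0
8 0 -1 -2 -7 → sum -2
0 -1 -2 -7 7 → sum -3
-1 -2 -7 7 7 → sum 4
-2 -7 7 7 3 → sum 8
-7 7 7 3 8 → sum 18
7 7 3 8 -3 → sum 22
7 3 8 -3 7 → sum 22

1, 7, 0, -2, -3, 4, 8, 18, 22, 22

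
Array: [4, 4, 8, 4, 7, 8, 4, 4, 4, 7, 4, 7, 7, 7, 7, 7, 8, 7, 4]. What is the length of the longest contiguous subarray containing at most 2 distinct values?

10

Extend right; when distinct count exceeds 2, shrink from the left:
add 4: window [4] (1 distinct), len 1
add 4: window [4, 4] (1 distinct), len 2
add 8: window [4, 4, 8] (2 distinct), len 3
add 4: window [4, 4, 8, 4] (2 distinct), len 4
add 7: window [4, 7] (2 distinct), len 2
add 8: window [7, 8] (2 distinct), len 2
add 4: window [8, 4] (2 distinct), len 2
add 4: window [8, 4, 4] (2 distinct), len 3
add 4: window [8, 4, 4, 4] (2 distinct), len 4
add 7: window [4, 4, 4, 7] (2 distinct), len 4
add 4: window [4, 4, 4, 7, 4] (2 distinct), len 5
add 7: window [4, 4, 4, 7, 4, 7] (2 distinct), len 6
add 7: window [4, 4, 4, 7, 4, 7, 7] (2 distinct), len 7
add 7: window [4, 4, 4, 7, 4, 7, 7, 7] (2 distinct), len 8
add 7: window [4, 4, 4, 7, 4, 7, 7, 7, 7] (2 distinct), len 9
add 7: window [4, 4, 4, 7, 4, 7, 7, 7, 7, 7] (2 distinct), len 10
add 8: window [7, 7, 7, 7, 7, 8] (2 distinct), len 6
add 7: window [7, 7, 7, 7, 7, 8, 7] (2 distinct), len 7
add 4: window [7, 4] (2 distinct), len 2
Longest length with ≤2 distinct: 10.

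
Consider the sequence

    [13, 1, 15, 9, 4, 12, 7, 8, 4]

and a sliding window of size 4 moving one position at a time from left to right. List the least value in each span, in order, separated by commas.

1, 1, 4, 4, 4, 4

Sliding a size-4 window across the 9 values:
[13, 1, 15, 9] → min 1
[1, 15, 9, 4] → min 1
[15, 9, 4, 12] → min 4
[9, 4, 12, 7] → min 4
[4, 12, 7, 8] → min 4
[12, 7, 8, 4] → min 4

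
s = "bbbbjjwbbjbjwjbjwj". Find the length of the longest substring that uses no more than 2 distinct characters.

6

[b] 1 distinct, len 1
[b, b] 1 distinct, len 2
[b, b, b] 1 distinct, len 3
[b, b, b, b] 1 distinct, len 4
[b, b, b, b, j] 2 distinct, len 5
[b, b, b, b, j, j] 2 distinct, len 6
[j, j, w] 2 distinct, len 3
[w, b] 2 distinct, len 2
[w, b, b] 2 distinct, len 3
[b, b, j] 2 distinct, len 3
[b, b, j, b] 2 distinct, len 4
[b, b, j, b, j] 2 distinct, len 5
[j, w] 2 distinct, len 2
[j, w, j] 2 distinct, len 3
[j, b] 2 distinct, len 2
[j, b, j] 2 distinct, len 3
[j, w] 2 distinct, len 2
[j, w, j] 2 distinct, len 3
Longest length with ≤2 distinct: 6.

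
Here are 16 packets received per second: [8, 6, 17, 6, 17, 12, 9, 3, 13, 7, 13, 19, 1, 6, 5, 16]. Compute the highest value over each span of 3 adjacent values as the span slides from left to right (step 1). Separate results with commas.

8 6 17 → max 17
6 17 6 → max 17
17 6 17 → max 17
6 17 12 → max 17
17 12 9 → max 17
12 9 3 → max 12
9 3 13 → max 13
3 13 7 → max 13
13 7 13 → max 13
7 13 19 → max 19
13 19 1 → max 19
19 1 6 → max 19
1 6 5 → max 6
6 5 16 → max 16

17, 17, 17, 17, 17, 12, 13, 13, 13, 19, 19, 19, 6, 16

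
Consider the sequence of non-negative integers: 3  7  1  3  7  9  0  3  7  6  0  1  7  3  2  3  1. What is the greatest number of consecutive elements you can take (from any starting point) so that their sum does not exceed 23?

8

add 3: [3] sum 3, len 1
add 7: [3, 7] sum 10, len 2
add 1: [3, 7, 1] sum 11, len 3
add 3: [3, 7, 1, 3] sum 14, len 4
add 7: [3, 7, 1, 3, 7] sum 21, len 5
add 9: [1, 3, 7, 9] sum 20, len 4
add 0: [1, 3, 7, 9, 0] sum 20, len 5
add 3: [1, 3, 7, 9, 0, 3] sum 23, len 6
add 7: [9, 0, 3, 7] sum 19, len 4
add 6: [0, 3, 7, 6] sum 16, len 4
add 0: [0, 3, 7, 6, 0] sum 16, len 5
add 1: [0, 3, 7, 6, 0, 1] sum 17, len 6
add 7: [7, 6, 0, 1, 7] sum 21, len 5
add 3: [6, 0, 1, 7, 3] sum 17, len 5
add 2: [6, 0, 1, 7, 3, 2] sum 19, len 6
add 3: [6, 0, 1, 7, 3, 2, 3] sum 22, len 7
add 1: [6, 0, 1, 7, 3, 2, 3, 1] sum 23, len 8
Longest length seen: 8.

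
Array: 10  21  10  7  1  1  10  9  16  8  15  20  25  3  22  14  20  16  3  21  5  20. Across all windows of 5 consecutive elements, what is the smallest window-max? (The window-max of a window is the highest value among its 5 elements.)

[10, 21, 10, 7, 1] → max 21
[21, 10, 7, 1, 1] → max 21
[10, 7, 1, 1, 10] → max 10
[7, 1, 1, 10, 9] → max 10
[1, 1, 10, 9, 16] → max 16
[1, 10, 9, 16, 8] → max 16
[10, 9, 16, 8, 15] → max 16
[9, 16, 8, 15, 20] → max 20
[16, 8, 15, 20, 25] → max 25
[8, 15, 20, 25, 3] → max 25
[15, 20, 25, 3, 22] → max 25
[20, 25, 3, 22, 14] → max 25
[25, 3, 22, 14, 20] → max 25
[3, 22, 14, 20, 16] → max 22
[22, 14, 20, 16, 3] → max 22
[14, 20, 16, 3, 21] → max 21
[20, 16, 3, 21, 5] → max 21
[16, 3, 21, 5, 20] → max 21
Smallest of these is 10.

10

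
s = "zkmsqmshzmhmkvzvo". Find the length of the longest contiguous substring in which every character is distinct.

5

[z] len 1
[z, k] len 2
[z, k, m] len 3
[z, k, m, s] len 4
[z, k, m, s, q] len 5
[s, q, m] len 3
[q, m, s] len 3
[q, m, s, h] len 4
[q, m, s, h, z] len 5
[s, h, z, m] len 4
[z, m, h] len 3
[h, m] len 2
[h, m, k] len 3
[h, m, k, v] len 4
[h, m, k, v, z] len 5
[z, v] len 2
[z, v, o] len 3
Longest all-distinct length: 5.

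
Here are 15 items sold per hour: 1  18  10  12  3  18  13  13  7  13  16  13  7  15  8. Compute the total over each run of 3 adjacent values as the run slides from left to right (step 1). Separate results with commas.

29, 40, 25, 33, 34, 44, 33, 33, 36, 42, 36, 35, 30

1 18 10 → sum 29
18 10 12 → sum 40
10 12 3 → sum 25
12 3 18 → sum 33
3 18 13 → sum 34
18 13 13 → sum 44
13 13 7 → sum 33
13 7 13 → sum 33
7 13 16 → sum 36
13 16 13 → sum 42
16 13 7 → sum 36
13 7 15 → sum 35
7 15 8 → sum 30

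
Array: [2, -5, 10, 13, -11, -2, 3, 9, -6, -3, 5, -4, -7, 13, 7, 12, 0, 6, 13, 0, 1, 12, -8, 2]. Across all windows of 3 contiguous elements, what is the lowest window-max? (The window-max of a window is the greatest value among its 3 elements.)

3

Window maxs for each of the 22 positions:
[2, -5, 10] → max 10
[-5, 10, 13] → max 13
[10, 13, -11] → max 13
[13, -11, -2] → max 13
[-11, -2, 3] → max 3
[-2, 3, 9] → max 9
[3, 9, -6] → max 9
[9, -6, -3] → max 9
[-6, -3, 5] → max 5
[-3, 5, -4] → max 5
[5, -4, -7] → max 5
[-4, -7, 13] → max 13
[-7, 13, 7] → max 13
[13, 7, 12] → max 13
[7, 12, 0] → max 12
[12, 0, 6] → max 12
[0, 6, 13] → max 13
[6, 13, 0] → max 13
[13, 0, 1] → max 13
[0, 1, 12] → max 12
[1, 12, -8] → max 12
[12, -8, 2] → max 12
Lowest of these is 3.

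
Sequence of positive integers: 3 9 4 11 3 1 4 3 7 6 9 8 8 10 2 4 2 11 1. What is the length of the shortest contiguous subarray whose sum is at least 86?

14

Extend right; whenever the sum reaches 86, record the length and shrink from the left:
add 3: running sum 3 < 86
add 9: running sum 12 < 86
add 4: running sum 16 < 86
add 11: running sum 27 < 86
add 3: running sum 30 < 86
add 1: running sum 31 < 86
add 4: running sum 35 < 86
add 3: running sum 38 < 86
add 7: running sum 45 < 86
add 6: running sum 51 < 86
add 9: running sum 60 < 86
add 8: running sum 68 < 86
add 8: running sum 76 < 86
end 13: [3, 9, 4, 11, 3, 1, 4, 3, 7, 6, 9, 8, 8, 10] sum 86, len 14
end 14: [3, 9, 4, 11, 3, 1, 4, 3, 7, 6, 9, 8, 8, 10, 2] sum 88, len 15
end 15: [9, 4, 11, 3, 1, 4, 3, 7, 6, 9, 8, 8, 10, 2, 4] sum 89, len 15
end 16: [9, 4, 11, 3, 1, 4, 3, 7, 6, 9, 8, 8, 10, 2, 4, 2] sum 91, len 16
end 17: [11, 3, 1, 4, 3, 7, 6, 9, 8, 8, 10, 2, 4, 2, 11] sum 89, len 15
end 18: [11, 3, 1, 4, 3, 7, 6, 9, 8, 8, 10, 2, 4, 2, 11, 1] sum 90, len 16
Shortest qualifying length: 14.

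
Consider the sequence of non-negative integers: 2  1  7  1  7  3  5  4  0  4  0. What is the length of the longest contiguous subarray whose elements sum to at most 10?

Extend to the right; shrink from the left whenever the sum exceeds 10:
[2] sum 2 len 1
[2, 1] sum 3 len 2
[2, 1, 7] sum 10 len 3
[1, 7, 1] sum 9 len 3
[1, 7] sum 8 len 2
[7, 3] sum 10 len 2
[3, 5] sum 8 len 2
[5, 4] sum 9 len 2
[5, 4, 0] sum 9 len 3
[4, 0, 4] sum 8 len 3
[4, 0, 4, 0] sum 8 len 4
Longest length seen: 4.

4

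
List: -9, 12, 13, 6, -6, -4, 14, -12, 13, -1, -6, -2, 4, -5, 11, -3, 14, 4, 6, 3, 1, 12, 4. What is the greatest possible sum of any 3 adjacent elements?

31

Window sums for each of the 21 positions:
-9 12 13 → sum 16
12 13 6 → sum 31
13 6 -6 → sum 13
6 -6 -4 → sum -4
-6 -4 14 → sum 4
-4 14 -12 → sum -2
14 -12 13 → sum 15
-12 13 -1 → sum 0
13 -1 -6 → sum 6
-1 -6 -2 → sum -9
-6 -2 4 → sum -4
-2 4 -5 → sum -3
4 -5 11 → sum 10
-5 11 -3 → sum 3
11 -3 14 → sum 22
-3 14 4 → sum 15
14 4 6 → sum 24
4 6 3 → sum 13
6 3 1 → sum 10
3 1 12 → sum 16
1 12 4 → sum 17
Greatest of these is 31.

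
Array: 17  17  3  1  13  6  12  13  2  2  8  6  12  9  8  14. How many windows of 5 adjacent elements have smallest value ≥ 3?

[17, 17, 3, 1, 13] → min 1
[17, 3, 1, 13, 6] → min 1
[3, 1, 13, 6, 12] → min 1
[1, 13, 6, 12, 13] → min 1
[13, 6, 12, 13, 2] → min 2
[6, 12, 13, 2, 2] → min 2
[12, 13, 2, 2, 8] → min 2
[13, 2, 2, 8, 6] → min 2
[2, 2, 8, 6, 12] → min 2
[2, 8, 6, 12, 9] → min 2
[8, 6, 12, 9, 8] → min 6  ≥ 3 ✓
[6, 12, 9, 8, 14] → min 6  ≥ 3 ✓
2 windows satisfy the condition.

2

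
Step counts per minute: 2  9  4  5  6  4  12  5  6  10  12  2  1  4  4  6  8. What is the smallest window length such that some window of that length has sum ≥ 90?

15

add 2: running sum 2 < 90
add 9: running sum 11 < 90
add 4: running sum 15 < 90
add 5: running sum 20 < 90
add 6: running sum 26 < 90
add 4: running sum 30 < 90
add 12: running sum 42 < 90
add 5: running sum 47 < 90
add 6: running sum 53 < 90
add 10: running sum 63 < 90
add 12: running sum 75 < 90
add 2: running sum 77 < 90
add 1: running sum 78 < 90
add 4: running sum 82 < 90
add 4: running sum 86 < 90
add 6: shortest ending here [9, 4, 5, 6, 4, 12, 5, 6, 10, 12, 2, 1, 4, 4, 6] sum 90, len 15
add 8: shortest ending here [9, 4, 5, 6, 4, 12, 5, 6, 10, 12, 2, 1, 4, 4, 6, 8] sum 98, len 16
Shortest qualifying length: 15.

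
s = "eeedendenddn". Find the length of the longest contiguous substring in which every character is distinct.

3

add e: [e] len 1
add e (repeat e, move left end past it): [e] len 1
add e (repeat e, move left end past it): [e] len 1
add d: [e, d] len 2
add e (repeat e, move left end past it): [d, e] len 2
add n: [d, e, n] len 3
add d (repeat d, move left end past it): [e, n, d] len 3
add e (repeat e, move left end past it): [n, d, e] len 3
add n (repeat n, move left end past it): [d, e, n] len 3
add d (repeat d, move left end past it): [e, n, d] len 3
add d (repeat d, move left end past it): [d] len 1
add n: [d, n] len 2
Longest all-distinct length: 3.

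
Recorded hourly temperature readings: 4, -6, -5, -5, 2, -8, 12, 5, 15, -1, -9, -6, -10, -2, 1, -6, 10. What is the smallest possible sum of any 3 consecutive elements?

-25

[4, -6, -5] → sum -7
[-6, -5, -5] → sum -16
[-5, -5, 2] → sum -8
[-5, 2, -8] → sum -11
[2, -8, 12] → sum 6
[-8, 12, 5] → sum 9
[12, 5, 15] → sum 32
[5, 15, -1] → sum 19
[15, -1, -9] → sum 5
[-1, -9, -6] → sum -16
[-9, -6, -10] → sum -25
[-6, -10, -2] → sum -18
[-10, -2, 1] → sum -11
[-2, 1, -6] → sum -7
[1, -6, 10] → sum 5
Smallest of these is -25.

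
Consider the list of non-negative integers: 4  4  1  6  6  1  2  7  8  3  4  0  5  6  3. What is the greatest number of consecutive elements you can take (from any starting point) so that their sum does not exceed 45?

11

[4] sum 4 len 1
[4, 4] sum 8 len 2
[4, 4, 1] sum 9 len 3
[4, 4, 1, 6] sum 15 len 4
[4, 4, 1, 6, 6] sum 21 len 5
[4, 4, 1, 6, 6, 1] sum 22 len 6
[4, 4, 1, 6, 6, 1, 2] sum 24 len 7
[4, 4, 1, 6, 6, 1, 2, 7] sum 31 len 8
[4, 4, 1, 6, 6, 1, 2, 7, 8] sum 39 len 9
[4, 4, 1, 6, 6, 1, 2, 7, 8, 3] sum 42 len 10
[4, 1, 6, 6, 1, 2, 7, 8, 3, 4] sum 42 len 10
[4, 1, 6, 6, 1, 2, 7, 8, 3, 4, 0] sum 42 len 11
[1, 6, 6, 1, 2, 7, 8, 3, 4, 0, 5] sum 43 len 11
[6, 1, 2, 7, 8, 3, 4, 0, 5, 6] sum 42 len 10
[6, 1, 2, 7, 8, 3, 4, 0, 5, 6, 3] sum 45 len 11
Longest length seen: 11.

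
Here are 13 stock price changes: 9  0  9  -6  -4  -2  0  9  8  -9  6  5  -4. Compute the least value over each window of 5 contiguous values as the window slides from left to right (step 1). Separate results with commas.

Sliding a size-5 window across the 13 values:
[9, 0, 9, -6, -4] → min -6
[0, 9, -6, -4, -2] → min -6
[9, -6, -4, -2, 0] → min -6
[-6, -4, -2, 0, 9] → min -6
[-4, -2, 0, 9, 8] → min -4
[-2, 0, 9, 8, -9] → min -9
[0, 9, 8, -9, 6] → min -9
[9, 8, -9, 6, 5] → min -9
[8, -9, 6, 5, -4] → min -9

-6, -6, -6, -6, -4, -9, -9, -9, -9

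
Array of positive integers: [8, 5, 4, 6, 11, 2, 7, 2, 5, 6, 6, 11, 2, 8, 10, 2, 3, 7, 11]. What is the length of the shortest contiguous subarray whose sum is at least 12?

add 8: running sum 8 < 12
end 1: [8, 5] sum 13, len 2
end 2: [8, 5, 4] sum 17, len 3
end 3: [5, 4, 6] sum 15, len 3
end 4: [6, 11] sum 17, len 2
end 5: [11, 2] sum 13, len 2
end 6: [11, 2, 7] sum 20, len 3
end 7: [11, 2, 7, 2] sum 22, len 4
end 8: [7, 2, 5] sum 14, len 3
end 9: [2, 5, 6] sum 13, len 3
end 10: [6, 6] sum 12, len 2
end 11: [6, 11] sum 17, len 2
end 12: [11, 2] sum 13, len 2
end 13: [11, 2, 8] sum 21, len 3
end 14: [8, 10] sum 18, len 2
end 15: [10, 2] sum 12, len 2
end 16: [10, 2, 3] sum 15, len 3
end 17: [2, 3, 7] sum 12, len 3
end 18: [7, 11] sum 18, len 2
Shortest qualifying length: 2.

2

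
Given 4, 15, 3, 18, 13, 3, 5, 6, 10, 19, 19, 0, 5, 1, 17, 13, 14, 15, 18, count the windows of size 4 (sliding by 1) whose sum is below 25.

2

(4, 15, 3, 18) → sum 40
(15, 3, 18, 13) → sum 49
(3, 18, 13, 3) → sum 37
(18, 13, 3, 5) → sum 39
(13, 3, 5, 6) → sum 27
(3, 5, 6, 10) → sum 24  < 25 ✓
(5, 6, 10, 19) → sum 40
(6, 10, 19, 19) → sum 54
(10, 19, 19, 0) → sum 48
(19, 19, 0, 5) → sum 43
(19, 0, 5, 1) → sum 25
(0, 5, 1, 17) → sum 23  < 25 ✓
(5, 1, 17, 13) → sum 36
(1, 17, 13, 14) → sum 45
(17, 13, 14, 15) → sum 59
(13, 14, 15, 18) → sum 60
2 windows satisfy the condition.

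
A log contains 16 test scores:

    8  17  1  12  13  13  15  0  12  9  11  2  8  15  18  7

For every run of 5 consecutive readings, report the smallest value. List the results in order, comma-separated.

1, 1, 1, 0, 0, 0, 0, 0, 2, 2, 2, 2

8 17 1 12 13 → min 1
17 1 12 13 13 → min 1
1 12 13 13 15 → min 1
12 13 13 15 0 → min 0
13 13 15 0 12 → min 0
13 15 0 12 9 → min 0
15 0 12 9 11 → min 0
0 12 9 11 2 → min 0
12 9 11 2 8 → min 2
9 11 2 8 15 → min 2
11 2 8 15 18 → min 2
2 8 15 18 7 → min 2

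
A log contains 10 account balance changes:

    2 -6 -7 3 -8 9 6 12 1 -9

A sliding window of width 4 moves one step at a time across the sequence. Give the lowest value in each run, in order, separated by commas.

-7, -8, -8, -8, -8, 1, -9

[2, -6, -7, 3] → min -7
[-6, -7, 3, -8] → min -8
[-7, 3, -8, 9] → min -8
[3, -8, 9, 6] → min -8
[-8, 9, 6, 12] → min -8
[9, 6, 12, 1] → min 1
[6, 12, 1, -9] → min -9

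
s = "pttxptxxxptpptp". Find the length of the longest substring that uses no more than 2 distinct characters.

add p: window [p] (1 distinct), len 1
add t: window [p, t] (2 distinct), len 2
add t: window [p, t, t] (2 distinct), len 3
add x: window [t, t, x] (2 distinct), len 3
add p: window [x, p] (2 distinct), len 2
add t: window [p, t] (2 distinct), len 2
add x: window [t, x] (2 distinct), len 2
add x: window [t, x, x] (2 distinct), len 3
add x: window [t, x, x, x] (2 distinct), len 4
add p: window [x, x, x, p] (2 distinct), len 4
add t: window [p, t] (2 distinct), len 2
add p: window [p, t, p] (2 distinct), len 3
add p: window [p, t, p, p] (2 distinct), len 4
add t: window [p, t, p, p, t] (2 distinct), len 5
add p: window [p, t, p, p, t, p] (2 distinct), len 6
Longest length with ≤2 distinct: 6.

6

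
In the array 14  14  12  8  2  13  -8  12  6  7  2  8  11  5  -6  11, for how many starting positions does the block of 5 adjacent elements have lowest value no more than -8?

5

(14, 14, 12, 8, 2) → min 2
(14, 12, 8, 2, 13) → min 2
(12, 8, 2, 13, -8) → min -8  ≤ -8 ✓
(8, 2, 13, -8, 12) → min -8  ≤ -8 ✓
(2, 13, -8, 12, 6) → min -8  ≤ -8 ✓
(13, -8, 12, 6, 7) → min -8  ≤ -8 ✓
(-8, 12, 6, 7, 2) → min -8  ≤ -8 ✓
(12, 6, 7, 2, 8) → min 2
(6, 7, 2, 8, 11) → min 2
(7, 2, 8, 11, 5) → min 2
(2, 8, 11, 5, -6) → min -6
(8, 11, 5, -6, 11) → min -6
5 windows satisfy the condition.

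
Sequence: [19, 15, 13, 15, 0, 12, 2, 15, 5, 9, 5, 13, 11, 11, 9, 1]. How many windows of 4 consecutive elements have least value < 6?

[19, 15, 13, 15] → min 13
[15, 13, 15, 0] → min 0  < 6 ✓
[13, 15, 0, 12] → min 0  < 6 ✓
[15, 0, 12, 2] → min 0  < 6 ✓
[0, 12, 2, 15] → min 0  < 6 ✓
[12, 2, 15, 5] → min 2  < 6 ✓
[2, 15, 5, 9] → min 2  < 6 ✓
[15, 5, 9, 5] → min 5  < 6 ✓
[5, 9, 5, 13] → min 5  < 6 ✓
[9, 5, 13, 11] → min 5  < 6 ✓
[5, 13, 11, 11] → min 5  < 6 ✓
[13, 11, 11, 9] → min 9
[11, 11, 9, 1] → min 1  < 6 ✓
11 windows satisfy the condition.

11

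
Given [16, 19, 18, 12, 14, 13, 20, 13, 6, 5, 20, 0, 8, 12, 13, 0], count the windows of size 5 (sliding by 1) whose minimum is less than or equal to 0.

[16, 19, 18, 12, 14] → min 12
[19, 18, 12, 14, 13] → min 12
[18, 12, 14, 13, 20] → min 12
[12, 14, 13, 20, 13] → min 12
[14, 13, 20, 13, 6] → min 6
[13, 20, 13, 6, 5] → min 5
[20, 13, 6, 5, 20] → min 5
[13, 6, 5, 20, 0] → min 0  ≤ 0 ✓
[6, 5, 20, 0, 8] → min 0  ≤ 0 ✓
[5, 20, 0, 8, 12] → min 0  ≤ 0 ✓
[20, 0, 8, 12, 13] → min 0  ≤ 0 ✓
[0, 8, 12, 13, 0] → min 0  ≤ 0 ✓
5 windows satisfy the condition.

5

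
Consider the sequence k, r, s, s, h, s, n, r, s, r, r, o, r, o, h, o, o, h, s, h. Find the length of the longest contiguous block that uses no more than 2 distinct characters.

add k: window [k] (1 distinct), len 1
add r: window [k, r] (2 distinct), len 2
add s: window [r, s] (2 distinct), len 2
add s: window [r, s, s] (2 distinct), len 3
add h: window [s, s, h] (2 distinct), len 3
add s: window [s, s, h, s] (2 distinct), len 4
add n: window [s, n] (2 distinct), len 2
add r: window [n, r] (2 distinct), len 2
add s: window [r, s] (2 distinct), len 2
add r: window [r, s, r] (2 distinct), len 3
add r: window [r, s, r, r] (2 distinct), len 4
add o: window [r, r, o] (2 distinct), len 3
add r: window [r, r, o, r] (2 distinct), len 4
add o: window [r, r, o, r, o] (2 distinct), len 5
add h: window [o, h] (2 distinct), len 2
add o: window [o, h, o] (2 distinct), len 3
add o: window [o, h, o, o] (2 distinct), len 4
add h: window [o, h, o, o, h] (2 distinct), len 5
add s: window [h, s] (2 distinct), len 2
add h: window [h, s, h] (2 distinct), len 3
Longest length with ≤2 distinct: 5.

5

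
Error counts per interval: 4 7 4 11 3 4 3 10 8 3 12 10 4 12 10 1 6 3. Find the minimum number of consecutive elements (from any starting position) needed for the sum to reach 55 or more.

add 4: running sum 4 < 55
add 7: running sum 11 < 55
add 4: running sum 15 < 55
add 11: running sum 26 < 55
add 3: running sum 29 < 55
add 4: running sum 33 < 55
add 3: running sum 36 < 55
add 10: running sum 46 < 55
add 8: running sum 54 < 55
add 3: shortest ending here [4, 7, 4, 11, 3, 4, 3, 10, 8, 3] sum 57, len 10
add 12: shortest ending here [4, 11, 3, 4, 3, 10, 8, 3, 12] sum 58, len 9
add 10: shortest ending here [11, 3, 4, 3, 10, 8, 3, 12, 10] sum 64, len 9
add 4: shortest ending here [3, 4, 3, 10, 8, 3, 12, 10, 4] sum 57, len 9
add 12: shortest ending here [10, 8, 3, 12, 10, 4, 12] sum 59, len 7
add 10: shortest ending here [8, 3, 12, 10, 4, 12, 10] sum 59, len 7
add 1: shortest ending here [8, 3, 12, 10, 4, 12, 10, 1] sum 60, len 8
add 6: shortest ending here [12, 10, 4, 12, 10, 1, 6] sum 55, len 7
add 3: shortest ending here [12, 10, 4, 12, 10, 1, 6, 3] sum 58, len 8
Shortest qualifying length: 7.

7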